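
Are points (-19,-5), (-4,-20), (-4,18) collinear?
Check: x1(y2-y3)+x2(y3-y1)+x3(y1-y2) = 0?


-19*(-20-18) - 4*(18+ 5) - 4*(-5+ 20)
= 722 - 92 - 60 = 570

No, not collinear (determinant = 570)


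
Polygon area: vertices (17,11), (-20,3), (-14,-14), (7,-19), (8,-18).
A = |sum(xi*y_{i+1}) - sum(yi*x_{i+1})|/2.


sum(xi*y_{i+1}) = 17*3 - 20*(-14) - 14*(-19) + 7*(-18) + 8*11 = 559
sum(yi*x_{i+1}) = 11*(-20) + 3*(-14) - 14*7 - 19*8 - 18*17 = -818
Area = |559 + 818|/2 = 1377/2 = 688.5000

688.5000 sq units


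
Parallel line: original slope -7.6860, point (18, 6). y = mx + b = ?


Parallel lines have equal slopes.
m2 = -7.6860
b2 = 6 + 7.6860*18 = 144.3480

y = -7.6860x + 144.3480


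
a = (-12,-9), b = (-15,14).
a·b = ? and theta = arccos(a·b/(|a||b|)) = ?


a·b = -12*(-15) - 9*14 = 180 - 126 = 54
|a| = sqrt(144+81) = 15.0000
|b| = sqrt(225+196) = 20.5183
cos(theta) = 54/(sqrt(225)*sqrt(421)) = 54/sqrt(94725) = 0.175453
theta = arccos(54/sqrt(94725)) = 79.8950 degrees

a·b = 54, theta = 79.8950 deg


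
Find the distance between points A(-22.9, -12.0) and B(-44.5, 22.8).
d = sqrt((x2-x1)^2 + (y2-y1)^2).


dx = -44.5 + 22.9 = -21.6
dy = 22.8 + 12.0 = 34.8
d = sqrt(466.56 + 1211.04) = sqrt(1677.6) = 40.9585

40.9585


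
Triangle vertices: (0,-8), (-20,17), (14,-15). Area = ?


0*(17+ 15) = 0
-20*(-15+ 8) = 140
14*(-8-17) = -350
sum = -210
Area = |-210|/2 = 105.0000

105.0000 sq units


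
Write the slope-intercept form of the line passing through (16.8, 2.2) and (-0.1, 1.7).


m = (-0.5)/(-16.9) = 0.0296
b = y1 - m*x1 = 2.2 - (-0.5*16.8)/(-16.9) = 2.2 - 0.4970 = 1.7030

y = 0.0296x + 1.7030


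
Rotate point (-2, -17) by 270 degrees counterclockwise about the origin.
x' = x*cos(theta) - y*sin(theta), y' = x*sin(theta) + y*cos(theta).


cos(270) = 0, sin(270) = -1
x' = -2*0 + 17*(-1) = -17
y' = -2*(-1) - 17*0 = 2

(-17, 2)


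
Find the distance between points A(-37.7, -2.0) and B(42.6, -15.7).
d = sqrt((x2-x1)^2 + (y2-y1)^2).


dx = 42.6 + 37.7 = 80.3
dy = -15.7 + 2.0 = -13.7
d = sqrt(6448.09 + 187.69) = sqrt(6635.78) = 81.4603

81.4603


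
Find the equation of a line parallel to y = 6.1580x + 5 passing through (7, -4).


Parallel lines have equal slopes.
m2 = 6.1580
b2 = -4 - 6.1580*7 = -47.1060

y = 6.1580x - 47.1060


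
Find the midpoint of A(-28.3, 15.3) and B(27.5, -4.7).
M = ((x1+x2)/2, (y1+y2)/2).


Mx = (-28.3 + 27.5)/2 = -0.8/2 = -0.4000
My = (15.3 - 4.7)/2 = 10.6/2 = 5.3000

(-0.4000, 5.3000)


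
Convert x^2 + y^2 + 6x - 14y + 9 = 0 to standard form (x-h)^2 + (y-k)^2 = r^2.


h = -D/2 = -6/2 = -3
k = -E/2 = 14/2 = 7
r^2 = h^2 + k^2 - F = 9 + 49 - 9 = 49
r = 7

Center (-3, 7), radius = 7


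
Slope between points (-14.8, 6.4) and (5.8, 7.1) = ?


dy = 7.1 - 6.4 = 0.7
dx = 5.8 + 14.8 = 20.6
m = 0.7/20.6 = 0.0340

m = 0.0340


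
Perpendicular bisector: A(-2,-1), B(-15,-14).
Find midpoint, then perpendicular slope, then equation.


Midpoint = (-8.5, -7.5)
Slope of AB = dy/dx = -13/(-13) = 1.0000
Perp slope = -dx/dy = -13/13 = -1.0000
b = My - (perp slope)*Mx = -7.5 + (-13*(-8.5))/(-13) = -7.5 - 8.5000 = -16.0000

y = -1.0000x - 16.0000


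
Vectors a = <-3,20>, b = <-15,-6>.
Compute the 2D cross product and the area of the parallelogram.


cross = -3*(-6) - 20*(-15) = 18 + 300 = 318
Parallelogram area = |318| = 318

cross = 318, parallelogram area = 318


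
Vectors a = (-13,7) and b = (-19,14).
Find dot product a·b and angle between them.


a·b = -13*(-19) + 7*14 = 247 + 98 = 345
|a| = sqrt(169+49) = 14.7648
|b| = sqrt(361+196) = 23.6008
cos(theta) = 345/(sqrt(218)*sqrt(557)) = 345/sqrt(121426) = 0.990064
theta = arccos(345/sqrt(121426)) = 8.0836 degrees

a·b = 345, theta = 8.0836 deg


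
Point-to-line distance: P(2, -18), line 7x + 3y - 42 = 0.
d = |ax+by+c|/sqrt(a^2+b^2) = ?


|7*2 + 3*(-18) - 42| = |-82| = 82
sqrt(49 + 9) = sqrt(58) = 7.6158
d = 82/sqrt(58) = 10.7671

10.7671


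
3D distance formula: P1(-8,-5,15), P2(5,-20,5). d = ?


dx=13, dy=-15, dz=-10
d = sqrt(169+225+100) = sqrt(494) = 22.2261

22.2261


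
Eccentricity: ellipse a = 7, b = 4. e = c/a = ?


c = sqrt(49-16) = sqrt(33) = 5.7446
e = c/a = sqrt(33)/7 = 0.8207

e = 0.8207


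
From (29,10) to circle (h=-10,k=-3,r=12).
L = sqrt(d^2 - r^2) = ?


d = sqrt((29+ 10)^2 + (10+ 3)^2) = sqrt(1521+169) = 41.1096
L = sqrt(1690.0000 - 144) = sqrt(1546.0000) = 39.3192

39.3192


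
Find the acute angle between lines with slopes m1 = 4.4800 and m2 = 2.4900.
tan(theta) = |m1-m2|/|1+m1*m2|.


m1-m2 = 1.99
1+m1*m2 = 12.1552
tan(theta) = |1.99/12.1552| = 0.163716
theta = arctan(|1.99/12.1552|) = 9.2977 degrees (acute angle)

9.2977 degrees


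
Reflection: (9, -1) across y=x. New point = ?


Reflection rule for y=x: (y, x)
(9, -1) -> (-1, 9)

(-1, 9)


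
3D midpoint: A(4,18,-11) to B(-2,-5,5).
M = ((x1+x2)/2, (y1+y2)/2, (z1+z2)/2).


Mx = (4- 2)/2 = 1.0000
My = (18- 5)/2 = 6.5000
Mz = (-11+5)/2 = -3.0000

M = (1.0000, 6.5000, -3.0000)


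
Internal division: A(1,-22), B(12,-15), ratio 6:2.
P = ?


Px = (6*12 + 2*1)/8 = 74/8 = 9.2500
Py = (6*(-15) + 2*(-22))/8 = -134/8 = -16.7500

P = (9.2500, -16.7500)


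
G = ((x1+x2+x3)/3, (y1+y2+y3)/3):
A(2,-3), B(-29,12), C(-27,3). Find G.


Gx = (2- 29- 27)/3 = -54/3 = -18.0000
Gy = (-3+12+3)/3 = 12/3 = 4.0000

G = (-18.0000, 4.0000)


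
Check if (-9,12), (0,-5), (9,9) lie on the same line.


-9*(-5-9) + 0*(9-12) + 9*(12+ 5)
= 126 + 0 + 153 = 279

No, not collinear (determinant = 279)


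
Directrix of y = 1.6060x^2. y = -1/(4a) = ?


a = 1.6060
1/(4a) = 0.1557
directrix: y = -0.1557 = -0.1557

y = -0.1557


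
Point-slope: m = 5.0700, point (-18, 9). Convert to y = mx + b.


y - 9 = 5.0700(x + 18)
y = 5.0700x + 9 - 5.0700*(-18)
y = 5.0700x + 100.2600

y = 5.0700x + 100.2600


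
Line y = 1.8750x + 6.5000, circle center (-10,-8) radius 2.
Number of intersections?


Substitute y = 1.8750x + 6.5000: (x+ 10)^2 + (1.8750x+6.5000+ 8)^2 = 4
Expand to Ax^2 + Bx + C = 0, where b-k = 14.5
A = 1+m^2 = 4.515625
B = 2(m(b-k) - h) = 2(1.8750*14.5 + 10) = 74.375
C = h^2 + (b-k)^2 - r^2 = 100 + 210.25 - 4 = 306.25
disc = B^2-4AC = 5531.6406 - 5531.6406 = 0
disc = 0

1 intersection point (tangent)


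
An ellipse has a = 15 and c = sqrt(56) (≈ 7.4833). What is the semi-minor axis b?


b^2 = 15^2 - (sqrt(56))^2 = 225 - 56 = 169
b = sqrt(169) = 13

b = 13


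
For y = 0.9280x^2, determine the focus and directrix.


a = 0.9280
1/(4a) = 0.2694
Focus = (0, 0.2694)
Directrix: y = -0.2694

Focus = (0, 0.2694), Directrix: y = -0.2694


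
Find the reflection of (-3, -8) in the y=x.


Reflection rule for y=x: (y, x)
(-3, -8) -> (-8, -3)

(-8, -3)


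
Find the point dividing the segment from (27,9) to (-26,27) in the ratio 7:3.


Px = (7*(-26) + 3*27)/10 = -101/10 = -10.1000
Py = (7*27 + 3*9)/10 = 216/10 = 21.6000

P = (-10.1000, 21.6000)


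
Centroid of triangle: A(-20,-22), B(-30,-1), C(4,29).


Gx = (-20- 30+4)/3 = -46/3 = -15.3333
Gy = (-22- 1+29)/3 = 6/3 = 2.0000

G = (-15.3333, 2.0000)


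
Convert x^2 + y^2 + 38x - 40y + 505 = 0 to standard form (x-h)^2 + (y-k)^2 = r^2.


h = -D/2 = -38/2 = -19
k = -E/2 = 40/2 = 20
r^2 = h^2 + k^2 - F = 361 + 400 - 505 = 256
r = 16

Center (-19, 20), radius = 16


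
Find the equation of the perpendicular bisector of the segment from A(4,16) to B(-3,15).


Midpoint = (0.5, 15.5)
Slope of AB = dy/dx = -1/(-7) = 0.1429
Perp slope = -dx/dy = -7/1 = -7.0000
b = My - (perp slope)*Mx = 15.5 + (-7*0.5)/(-1) = 15.5 + 3.5000 = 19.0000

y = -7.0000x + 19.0000


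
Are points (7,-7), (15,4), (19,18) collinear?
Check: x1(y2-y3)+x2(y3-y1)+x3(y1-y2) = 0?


7*(4-18) + 15*(18+ 7) + 19*(-7-4)
= -98 + 375 - 209 = 68

No, not collinear (determinant = 68)


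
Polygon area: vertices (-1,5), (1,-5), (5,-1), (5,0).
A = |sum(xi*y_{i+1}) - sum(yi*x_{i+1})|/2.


sum(xi*y_{i+1}) = -1*(-5) + 1*(-1) + 5*0 + 5*5 = 29
sum(yi*x_{i+1}) = 5*1 - 5*5 - 1*5 + 0*(-1) = -25
Area = |29 + 25|/2 = 54/2 = 27.0000

27.0000 sq units


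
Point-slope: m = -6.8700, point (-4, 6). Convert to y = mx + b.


y - 6 = -6.8700(x + 4)
y = -6.8700x + 6 + 6.8700*(-4)
y = -6.8700x - 21.4800

y = -6.8700x - 21.4800


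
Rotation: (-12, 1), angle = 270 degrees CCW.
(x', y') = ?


cos(270) = 0, sin(270) = -1
x' = -12*0 - 1*(-1) = 1
y' = -12*(-1) + 1*0 = 12

(1, 12)


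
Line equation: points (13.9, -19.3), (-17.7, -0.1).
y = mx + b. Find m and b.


m = (19.2)/(-31.6) = -0.6076
b = y1 - m*x1 = -19.3 - (19.2*13.9)/(-31.6) = -19.3 + 8.4456 = -10.8544

y = -0.6076x - 10.8544


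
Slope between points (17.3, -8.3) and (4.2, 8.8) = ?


dy = 8.8 + 8.3 = 17.1
dx = 4.2 - 17.3 = -13.1
m = 17.1/(-13.1) = -1.3053

m = -1.3053


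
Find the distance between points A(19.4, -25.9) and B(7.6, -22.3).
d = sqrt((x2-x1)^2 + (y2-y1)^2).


dx = 7.6 - 19.4 = -11.8
dy = -22.3 + 25.9 = 3.6
d = sqrt(139.24 + 12.96) = sqrt(152.2) = 12.3369

12.3369


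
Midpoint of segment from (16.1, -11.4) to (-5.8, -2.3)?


Mx = (16.1 - 5.8)/2 = 10.3/2 = 5.1500
My = (-11.4 - 2.3)/2 = -13.7/2 = -6.8500

(5.1500, -6.8500)


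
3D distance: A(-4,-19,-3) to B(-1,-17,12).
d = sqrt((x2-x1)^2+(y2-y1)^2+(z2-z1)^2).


dx=3, dy=2, dz=15
d = sqrt(9+4+225) = sqrt(238) = 15.4272

15.4272


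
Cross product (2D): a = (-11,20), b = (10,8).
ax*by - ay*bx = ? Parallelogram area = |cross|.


cross = -11*8 - 20*10 = -88 - 200 = -288
Parallelogram area = |-288| = 288

cross = -288, parallelogram area = 288


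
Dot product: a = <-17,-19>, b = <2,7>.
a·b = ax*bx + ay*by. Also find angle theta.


a·b = -17*2 - 19*7 = -34 - 133 = -167
|a| = sqrt(289+361) = 25.4951
|b| = sqrt(4+49) = 7.2801
cos(theta) = -167/(sqrt(650)*sqrt(53)) = -167/sqrt(34450) = -0.899750
theta = arccos(-167/sqrt(34450)) = 154.1252 degrees

a·b = -167, theta = 154.1252 deg


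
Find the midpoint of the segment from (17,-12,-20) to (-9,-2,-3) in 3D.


Mx = (17- 9)/2 = 4.0000
My = (-12- 2)/2 = -7.0000
Mz = (-20- 3)/2 = -11.5000

M = (4.0000, -7.0000, -11.5000)


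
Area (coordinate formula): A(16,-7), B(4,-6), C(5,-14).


16*(-6+ 14) = 128
4*(-14+ 7) = -28
5*(-7+ 6) = -5
sum = 95
Area = |95|/2 = 47.5000

47.5000 sq units


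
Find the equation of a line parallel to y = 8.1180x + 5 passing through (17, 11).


Parallel lines have equal slopes.
m2 = 8.1180
b2 = 11 - 8.1180*17 = -127.0060

y = 8.1180x - 127.0060


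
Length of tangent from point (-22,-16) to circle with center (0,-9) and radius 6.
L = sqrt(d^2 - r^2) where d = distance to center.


d = sqrt((-22-0)^2 + (-16+ 9)^2) = sqrt(484+49) = 23.0868
L = sqrt(533.0000 - 36) = sqrt(497.0000) = 22.2935

22.2935


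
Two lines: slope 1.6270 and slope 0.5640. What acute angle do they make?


m1-m2 = 1.063
1+m1*m2 = 1.917628
tan(theta) = |1.063/1.917628| = 0.554331
theta = arctan(|1.063/1.917628|) = 29.0009 degrees (acute angle)

29.0009 degrees


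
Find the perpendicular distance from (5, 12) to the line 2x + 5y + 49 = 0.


|2*5 + 5*12 + 49| = |119| = 119
sqrt(4 + 25) = sqrt(29) = 5.3852
d = 119/sqrt(29) = 22.0977

22.0977


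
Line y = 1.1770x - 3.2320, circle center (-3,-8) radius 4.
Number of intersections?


Substitute y = 1.1770x - 3.2320: (x+ 3)^2 + (1.1770x- 3.2320+ 8)^2 = 16
Expand to Ax^2 + Bx + C = 0, where b-k = 4.768
A = 1+m^2 = 2.385329
B = 2(m(b-k) - h) = 2(1.1770*4.768 + 3) = 17.223872
C = h^2 + (b-k)^2 - r^2 = 9 + 22.733824 - 16 = 15.733824
disc = B^2-4AC = 296.6618 - 150.1214 = 146.5404
disc > 0

2 intersection points


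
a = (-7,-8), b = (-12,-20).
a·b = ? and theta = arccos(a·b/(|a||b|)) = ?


a·b = -7*(-12) - 8*(-20) = 84 + 160 = 244
|a| = sqrt(49+64) = 10.6301
|b| = sqrt(144+400) = 23.3238
cos(theta) = 244/(sqrt(113)*sqrt(544)) = 244/sqrt(61472) = 0.984127
theta = arccos(244/sqrt(61472)) = 10.2222 degrees

a·b = 244, theta = 10.2222 deg


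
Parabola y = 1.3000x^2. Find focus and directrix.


a = 1.3000
1/(4a) = 0.1923
Focus = (0, 0.1923)
Directrix: y = -0.1923

Focus = (0, 0.1923), Directrix: y = -0.1923


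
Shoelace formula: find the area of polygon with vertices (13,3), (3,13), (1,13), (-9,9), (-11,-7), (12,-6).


sum(xi*y_{i+1}) = 13*13 + 3*13 + 1*9 - 9*(-7) - 11*(-6) + 12*3 = 382
sum(yi*x_{i+1}) = 3*3 + 13*1 + 13*(-9) + 9*(-11) - 7*12 - 6*13 = -356
Area = |382 + 356|/2 = 738/2 = 369.0000

369.0000 sq units


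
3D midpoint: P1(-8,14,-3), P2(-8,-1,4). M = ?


Mx = (-8- 8)/2 = -8.0000
My = (14- 1)/2 = 6.5000
Mz = (-3+4)/2 = 0.5000

M = (-8.0000, 6.5000, 0.5000)


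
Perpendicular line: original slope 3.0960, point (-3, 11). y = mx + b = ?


Perpendicular slope = -1/m1 = -1/3.0960 = -0.3230
b2 = y0 - m2*x0 = 11 - 3/3.0960 = 11 - 0.9690 = 10.0310

y = -0.3230x + 10.0310


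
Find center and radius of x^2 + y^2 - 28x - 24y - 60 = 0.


h = -D/2 = 28/2 = 14
k = -E/2 = 24/2 = 12
r^2 = h^2 + k^2 - F = 196 + 144 + 60 = 400
r = 20

Center (14, 12), radius = 20


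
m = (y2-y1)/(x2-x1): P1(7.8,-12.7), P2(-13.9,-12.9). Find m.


dy = -12.9 + 12.7 = -0.2
dx = -13.9 - 7.8 = -21.7
m = -0.2/(-21.7) = 0.0092

m = 0.0092


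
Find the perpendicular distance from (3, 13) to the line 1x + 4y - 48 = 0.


|1*3 + 4*13 - 48| = |7| = 7
sqrt(1 + 16) = sqrt(17) = 4.1231
d = 7/sqrt(17) = 1.6977

1.6977


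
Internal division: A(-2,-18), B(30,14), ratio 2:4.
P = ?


Px = (2*30 + 4*(-2))/6 = 52/6 = 8.6667
Py = (2*14 + 4*(-18))/6 = -44/6 = -7.3333

P = (8.6667, -7.3333)


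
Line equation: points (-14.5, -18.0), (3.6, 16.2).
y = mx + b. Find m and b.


m = (34.2)/(18.1) = 1.8895
b = y1 - m*x1 = -18.0 - (34.2*(-14.5))/(18.1) = -18.0 + 27.3978 = 9.3978

y = 1.8895x + 9.3978


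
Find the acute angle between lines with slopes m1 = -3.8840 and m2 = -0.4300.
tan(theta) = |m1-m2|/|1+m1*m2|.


m1-m2 = -3.454
1+m1*m2 = 2.67012
tan(theta) = |-3.454/2.67012| = 1.293575
theta = arctan(|-3.454/2.67012|) = 52.2941 degrees (acute angle)

52.2941 degrees


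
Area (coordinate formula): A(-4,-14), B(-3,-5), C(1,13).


-4*(-5-13) = 72
-3*(13+ 14) = -81
1*(-14+ 5) = -9
sum = -18
Area = |-18|/2 = 9.0000

9.0000 sq units


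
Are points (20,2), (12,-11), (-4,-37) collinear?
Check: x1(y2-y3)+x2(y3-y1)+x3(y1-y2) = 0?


20*(-11+ 37) + 12*(-37-2) - 4*(2+ 11)
= 520 - 468 - 52 = 0

Yes, collinear (determinant = 0)


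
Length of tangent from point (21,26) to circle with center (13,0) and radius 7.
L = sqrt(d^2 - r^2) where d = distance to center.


d = sqrt((21-13)^2 + (26-0)^2) = sqrt(64+676) = 27.2029
L = sqrt(740.0000 - 49) = sqrt(691.0000) = 26.2869

26.2869


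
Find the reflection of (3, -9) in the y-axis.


Reflection rule for y-axis: (-x, y)
(3, -9) -> (-3, -9)

(-3, -9)


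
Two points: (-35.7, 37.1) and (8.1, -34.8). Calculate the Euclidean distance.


dx = 8.1 + 35.7 = 43.8
dy = -34.8 - 37.1 = -71.9
d = sqrt(1918.44 + 5169.61) = sqrt(7088.05) = 84.1906

84.1906


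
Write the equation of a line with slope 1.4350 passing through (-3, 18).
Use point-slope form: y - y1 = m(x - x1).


y - 18 = 1.4350(x + 3)
y = 1.4350x + 18 - 1.4350*(-3)
y = 1.4350x + 22.3050

y = 1.4350x + 22.3050


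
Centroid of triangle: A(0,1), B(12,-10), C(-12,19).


Gx = (0+12- 12)/3 = 0/3 = 0
Gy = (1- 10+19)/3 = 10/3 = 3.3333

G = (0, 3.3333)


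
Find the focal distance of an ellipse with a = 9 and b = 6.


c^2 = 9^2 - 6^2 = 81 - 36 = 45
c = sqrt(45) = 6.7082

c = 6.7082


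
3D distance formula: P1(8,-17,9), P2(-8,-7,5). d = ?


dx=-16, dy=10, dz=-4
d = sqrt(256+100+16) = sqrt(372) = 19.2873

19.2873


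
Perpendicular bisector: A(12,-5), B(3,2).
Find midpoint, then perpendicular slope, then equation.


Midpoint = (7.5, -1.5)
Slope of AB = dy/dx = 7/(-9) = -0.7778
Perp slope = -dx/dy = 9/7 = 1.2857
b = My - (perp slope)*Mx = -1.5 + (-9*7.5)/7 = -1.5 - 9.6429 = -11.1429

y = 1.2857x - 11.1429


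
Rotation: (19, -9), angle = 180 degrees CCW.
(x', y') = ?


cos(180) = -1, sin(180) = 0
x' = 19*(-1) + 9*0 = -19
y' = 19*0 - 9*(-1) = 9

(-19, 9)


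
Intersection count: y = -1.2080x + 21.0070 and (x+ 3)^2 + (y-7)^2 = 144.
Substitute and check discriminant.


Substitute y = -1.2080x + 21.0070: (x+ 3)^2 + (-1.2080x+21.0070-7)^2 = 144
Expand to Ax^2 + Bx + C = 0, where b-k = 14.007
A = 1+m^2 = 2.459264
B = 2(m(b-k) - h) = 2(-1.2080*14.007 + 3) = -27.840912
C = h^2 + (b-k)^2 - r^2 = 9 + 196.196049 - 144 = 61.196049
disc = B^2-4AC = 775.1164 - 601.9890 = 173.1274
disc > 0

2 intersection points


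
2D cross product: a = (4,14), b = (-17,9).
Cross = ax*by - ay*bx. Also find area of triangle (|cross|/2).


cross = 4*9 - 14*(-17) = 36 + 238 = 274
Triangle area = |274|/2 = 274/2 = 137.0000

cross = 274, triangle area = 137.0000


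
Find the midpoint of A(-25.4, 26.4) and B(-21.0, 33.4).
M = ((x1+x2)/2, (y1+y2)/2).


Mx = (-25.4 - 21.0)/2 = -46.4/2 = -23.2000
My = (26.4 + 33.4)/2 = 59.8/2 = 29.9000

(-23.2000, 29.9000)


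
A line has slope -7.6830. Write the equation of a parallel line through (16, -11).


Parallel lines have equal slopes.
m2 = -7.6830
b2 = -11 + 7.6830*16 = 111.9280

y = -7.6830x + 111.9280


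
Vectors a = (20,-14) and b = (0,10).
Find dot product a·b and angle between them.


a·b = 20*0 - 14*10 = 0 - 140 = -140
|a| = sqrt(400+196) = 24.4131
|b| = sqrt(0+100) = 10.0000
cos(theta) = -140/(sqrt(596)*sqrt(100)) = -140/sqrt(59600) = -0.573462
theta = arccos(-140/sqrt(59600)) = 124.9920 degrees

a·b = -140, theta = 124.9920 deg


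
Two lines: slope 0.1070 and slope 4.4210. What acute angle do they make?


m1-m2 = -4.314
1+m1*m2 = 1.473047
tan(theta) = |-4.314/1.473047| = 2.928623
theta = arctan(|-4.314/1.473047|) = 71.1472 degrees (acute angle)

71.1472 degrees


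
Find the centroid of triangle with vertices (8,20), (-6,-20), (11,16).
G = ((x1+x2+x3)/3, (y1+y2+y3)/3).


Gx = (8- 6+11)/3 = 13/3 = 4.3333
Gy = (20- 20+16)/3 = 16/3 = 5.3333

G = (4.3333, 5.3333)


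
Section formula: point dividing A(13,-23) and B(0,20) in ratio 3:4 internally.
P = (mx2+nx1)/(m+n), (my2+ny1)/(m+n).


Px = (3*0 + 4*13)/7 = 52/7 = 7.4286
Py = (3*20 + 4*(-23))/7 = -32/7 = -4.5714

P = (7.4286, -4.5714)


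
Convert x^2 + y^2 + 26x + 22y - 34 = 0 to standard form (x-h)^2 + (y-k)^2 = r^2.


h = -D/2 = -26/2 = -13
k = -E/2 = -22/2 = -11
r^2 = h^2 + k^2 - F = 169 + 121 + 34 = 324
r = 18

Center (-13, -11), radius = 18


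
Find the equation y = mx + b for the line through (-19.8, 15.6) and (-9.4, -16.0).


m = (-31.6)/(10.4) = -3.0385
b = y1 - m*x1 = 15.6 - (-31.6*(-19.8))/(10.4) = 15.6 - 60.1615 = -44.5615

y = -3.0385x - 44.5615


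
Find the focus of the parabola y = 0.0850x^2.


a = 0.0850
4a = 0.3400
focus = (0, 1/0.3400) = (0, 2.9412)

Focus = (0, 2.9412)


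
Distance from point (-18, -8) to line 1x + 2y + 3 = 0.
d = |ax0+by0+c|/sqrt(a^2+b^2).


|1*(-18) + 2*(-8) + 3| = |-31| = 31
sqrt(1 + 4) = sqrt(5) = 2.2361
d = 31/sqrt(5) = 13.8636

13.8636


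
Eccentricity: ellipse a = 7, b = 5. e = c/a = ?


c = sqrt(49-25) = sqrt(24) = 4.8990
e = c/a = sqrt(24)/7 = 0.6999

e = 0.6999


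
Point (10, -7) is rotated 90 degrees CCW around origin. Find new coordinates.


cos(90) = 0, sin(90) = 1
x' = 10*0 + 7*1 = 7
y' = 10*1 - 7*0 = 10

(7, 10)


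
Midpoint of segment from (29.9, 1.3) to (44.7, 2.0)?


Mx = (29.9 + 44.7)/2 = 74.6/2 = 37.3000
My = (1.3 + 2.0)/2 = 3.3/2 = 1.6500

(37.3000, 1.6500)


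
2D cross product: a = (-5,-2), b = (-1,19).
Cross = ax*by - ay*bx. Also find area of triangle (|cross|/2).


cross = -5*19 + 2*(-1) = -95 - 2 = -97
Triangle area = |-97|/2 = 97/2 = 48.5000

cross = -97, triangle area = 48.5000


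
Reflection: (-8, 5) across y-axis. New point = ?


Reflection rule for y-axis: (-x, y)
(-8, 5) -> (8, 5)

(8, 5)


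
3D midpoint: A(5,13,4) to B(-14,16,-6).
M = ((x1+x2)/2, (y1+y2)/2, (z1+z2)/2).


Mx = (5- 14)/2 = -4.5000
My = (13+16)/2 = 14.5000
Mz = (4- 6)/2 = -1.0000

M = (-4.5000, 14.5000, -1.0000)


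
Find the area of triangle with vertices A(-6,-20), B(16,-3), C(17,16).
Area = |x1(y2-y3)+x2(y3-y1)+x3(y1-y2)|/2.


-6*(-3-16) = 114
16*(16+ 20) = 576
17*(-20+ 3) = -289
sum = 401
Area = |401|/2 = 200.5000

200.5000 sq units


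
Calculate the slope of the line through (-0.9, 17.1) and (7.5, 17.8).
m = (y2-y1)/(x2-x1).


dy = 17.8 - 17.1 = 0.7
dx = 7.5 + 0.9 = 8.4
m = 0.7/8.4 = 0.0833

m = 0.0833


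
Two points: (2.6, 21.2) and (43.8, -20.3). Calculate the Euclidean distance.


dx = 43.8 - 2.6 = 41.2
dy = -20.3 - 21.2 = -41.5
d = sqrt(1697.44 + 1722.25) = sqrt(3419.69) = 58.4781

58.4781


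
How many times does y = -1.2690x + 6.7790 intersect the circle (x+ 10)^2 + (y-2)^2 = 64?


Substitute y = -1.2690x + 6.7790: (x+ 10)^2 + (-1.2690x+6.7790-2)^2 = 64
Expand to Ax^2 + Bx + C = 0, where b-k = 4.779
A = 1+m^2 = 2.610361
B = 2(m(b-k) - h) = 2(-1.2690*4.779 + 10) = 7.870898
C = h^2 + (b-k)^2 - r^2 = 100 + 22.838841 - 64 = 58.838841
disc = B^2-4AC = 61.9510 - 614.3625 = -552.4115
disc < 0

0 intersection points


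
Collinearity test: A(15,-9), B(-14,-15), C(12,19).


15*(-15-19) - 14*(19+ 9) + 12*(-9+ 15)
= -510 - 392 + 72 = -830

No, not collinear (determinant = -830)


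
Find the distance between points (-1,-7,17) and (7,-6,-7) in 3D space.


dx=8, dy=1, dz=-24
d = sqrt(64+1+576) = sqrt(641) = 25.3180

25.3180


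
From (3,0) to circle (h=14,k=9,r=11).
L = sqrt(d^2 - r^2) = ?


d = sqrt((3-14)^2 + (0-9)^2) = sqrt(121+81) = 14.2127
L = sqrt(202.0000 - 121) = sqrt(81.0000) = 9.0000

9.0000


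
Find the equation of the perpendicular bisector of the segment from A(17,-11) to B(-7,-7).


Midpoint = (5, -9)
Slope of AB = dy/dx = 4/(-24) = -0.1667
Perp slope = -dx/dy = 24/4 = 6.0000
b = My - (perp slope)*Mx = -9 + (-24*5)/4 = -9 - 30.0000 = -39.0000

y = 6.0000x - 39.0000


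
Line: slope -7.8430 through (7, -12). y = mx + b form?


y + 12 = -7.8430(x - 7)
y = -7.8430x - 12 + 7.8430*7
y = -7.8430x + 42.9010

y = -7.8430x + 42.9010


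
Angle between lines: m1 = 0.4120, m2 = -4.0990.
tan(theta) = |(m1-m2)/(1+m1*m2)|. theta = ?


m1-m2 = 4.511
1+m1*m2 = -0.688788
tan(theta) = |4.511/(-0.688788)| = 6.549185
theta = arctan(|4.511/(-0.688788)|) = 81.3185 degrees (acute angle)

81.3185 degrees


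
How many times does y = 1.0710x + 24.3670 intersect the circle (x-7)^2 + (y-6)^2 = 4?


Substitute y = 1.0710x + 24.3670: (x-7)^2 + (1.0710x+24.3670-6)^2 = 4
Expand to Ax^2 + Bx + C = 0, where b-k = 18.367
A = 1+m^2 = 2.147041
B = 2(m(b-k) - h) = 2(1.0710*18.367 - 7) = 25.342114
C = h^2 + (b-k)^2 - r^2 = 49 + 337.346689 - 4 = 382.346689
disc = B^2-4AC = 642.2227 - 3283.6561 = -2641.4334
disc < 0

0 intersection points


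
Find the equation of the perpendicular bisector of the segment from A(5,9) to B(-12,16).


Midpoint = (-3.5, 12.5)
Slope of AB = dy/dx = 7/(-17) = -0.4118
Perp slope = -dx/dy = 17/7 = 2.4286
b = My - (perp slope)*Mx = 12.5 + (-17*(-3.5))/7 = 12.5 + 8.5000 = 21.0000

y = 2.4286x + 21.0000


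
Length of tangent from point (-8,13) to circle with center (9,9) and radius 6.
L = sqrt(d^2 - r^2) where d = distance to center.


d = sqrt((-8-9)^2 + (13-9)^2) = sqrt(289+16) = 17.4642
L = sqrt(305.0000 - 36) = sqrt(269.0000) = 16.4012

16.4012


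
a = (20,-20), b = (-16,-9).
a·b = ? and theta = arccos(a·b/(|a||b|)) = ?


a·b = 20*(-16) - 20*(-9) = -320 + 180 = -140
|a| = sqrt(400+400) = 28.2843
|b| = sqrt(256+81) = 18.3576
cos(theta) = -140/(sqrt(800)*sqrt(337)) = -140/sqrt(269600) = -0.269630
theta = arccos(-140/sqrt(269600)) = 105.6422 degrees

a·b = -140, theta = 105.6422 deg


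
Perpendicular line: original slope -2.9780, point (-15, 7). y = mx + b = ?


Perpendicular slope = -1/m1 = -1/(-2.9780) = 0.3358
b2 = y0 - m2*x0 = 7 - 15/(-2.9780) = 7 + 5.0369 = 12.0369

y = 0.3358x + 12.0369


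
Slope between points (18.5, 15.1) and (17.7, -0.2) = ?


dy = -0.2 - 15.1 = -15.3
dx = 17.7 - 18.5 = -0.8
m = -15.3/(-0.8) = 19.1250

m = 19.1250


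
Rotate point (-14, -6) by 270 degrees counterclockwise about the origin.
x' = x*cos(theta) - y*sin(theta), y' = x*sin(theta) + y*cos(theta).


cos(270) = 0, sin(270) = -1
x' = -14*0 + 6*(-1) = -6
y' = -14*(-1) - 6*0 = 14

(-6, 14)


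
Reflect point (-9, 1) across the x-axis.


Reflection rule for x-axis: (x, -y)
(-9, 1) -> (-9, -1)

(-9, -1)


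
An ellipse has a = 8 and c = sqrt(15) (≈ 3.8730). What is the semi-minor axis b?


b^2 = 8^2 - (sqrt(15))^2 = 64 - 15 = 49
b = sqrt(49) = 7

b = 7


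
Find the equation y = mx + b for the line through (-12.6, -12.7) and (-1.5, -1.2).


m = (11.5)/(11.1) = 1.0360
b = y1 - m*x1 = -12.7 - (11.5*(-12.6))/(11.1) = -12.7 + 13.0541 = 0.3541

y = 1.0360x + 0.3541


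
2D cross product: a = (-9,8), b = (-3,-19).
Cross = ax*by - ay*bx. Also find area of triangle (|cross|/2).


cross = -9*(-19) - 8*(-3) = 171 + 24 = 195
Triangle area = |195|/2 = 195/2 = 97.5000

cross = 195, triangle area = 97.5000


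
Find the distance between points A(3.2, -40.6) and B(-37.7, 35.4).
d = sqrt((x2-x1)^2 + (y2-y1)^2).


dx = -37.7 - 3.2 = -40.9
dy = 35.4 + 40.6 = 76.0
d = sqrt(1672.81 + 5776.0) = sqrt(7448.81) = 86.3065

86.3065


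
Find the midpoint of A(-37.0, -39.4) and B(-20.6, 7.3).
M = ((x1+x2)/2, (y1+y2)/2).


Mx = (-37.0 - 20.6)/2 = -57.6/2 = -28.8000
My = (-39.4 + 7.3)/2 = -32.1/2 = -16.0500

(-28.8000, -16.0500)


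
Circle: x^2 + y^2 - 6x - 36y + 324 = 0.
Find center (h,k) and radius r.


h = -D/2 = 6/2 = 3
k = -E/2 = 36/2 = 18
r^2 = h^2 + k^2 - F = 9 + 324 - 324 = 9
r = 3

Center (3, 18), radius = 3


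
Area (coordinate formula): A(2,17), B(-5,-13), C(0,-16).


2*(-13+ 16) = 6
-5*(-16-17) = 165
0*(17+ 13) = 0
sum = 171
Area = |171|/2 = 85.5000

85.5000 sq units


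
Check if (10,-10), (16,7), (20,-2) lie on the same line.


10*(7+ 2) + 16*(-2+ 10) + 20*(-10-7)
= 90 + 128 - 340 = -122

No, not collinear (determinant = -122)


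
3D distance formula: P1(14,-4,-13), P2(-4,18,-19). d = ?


dx=-18, dy=22, dz=-6
d = sqrt(324+484+36) = sqrt(844) = 29.0517

29.0517


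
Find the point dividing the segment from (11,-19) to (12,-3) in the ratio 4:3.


Px = (4*12 + 3*11)/7 = 81/7 = 11.5714
Py = (4*(-3) + 3*(-19))/7 = -69/7 = -9.8571

P = (11.5714, -9.8571)


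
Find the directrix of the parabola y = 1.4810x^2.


a = 1.4810
1/(4a) = 0.1688
directrix: y = -0.1688 = -0.1688

y = -0.1688


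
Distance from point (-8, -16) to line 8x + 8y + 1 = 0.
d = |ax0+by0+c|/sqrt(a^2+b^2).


|8*(-8) + 8*(-16) + 1| = |-191| = 191
sqrt(64 + 64) = sqrt(128) = 11.3137
d = 191/sqrt(128) = 16.8822

16.8822


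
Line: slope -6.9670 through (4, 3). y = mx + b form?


y - 3 = -6.9670(x - 4)
y = -6.9670x + 3 + 6.9670*4
y = -6.9670x + 30.8680

y = -6.9670x + 30.8680


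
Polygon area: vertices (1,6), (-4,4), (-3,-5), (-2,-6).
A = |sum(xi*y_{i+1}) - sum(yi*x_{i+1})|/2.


sum(xi*y_{i+1}) = 1*4 - 4*(-5) - 3*(-6) - 2*6 = 30
sum(yi*x_{i+1}) = 6*(-4) + 4*(-3) - 5*(-2) - 6*1 = -32
Area = |30 + 32|/2 = 62/2 = 31.0000

31.0000 sq units


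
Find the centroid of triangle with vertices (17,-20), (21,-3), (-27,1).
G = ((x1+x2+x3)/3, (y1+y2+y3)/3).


Gx = (17+21- 27)/3 = 11/3 = 3.6667
Gy = (-20- 3+1)/3 = -22/3 = -7.3333

G = (3.6667, -7.3333)


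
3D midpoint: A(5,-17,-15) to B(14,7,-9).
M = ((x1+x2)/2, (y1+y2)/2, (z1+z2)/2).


Mx = (5+14)/2 = 9.5000
My = (-17+7)/2 = -5.0000
Mz = (-15- 9)/2 = -12.0000

M = (9.5000, -5.0000, -12.0000)


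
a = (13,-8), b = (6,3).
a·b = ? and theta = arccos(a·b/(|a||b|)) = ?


a·b = 13*6 - 8*3 = 78 - 24 = 54
|a| = sqrt(169+64) = 15.2643
|b| = sqrt(36+9) = 6.7082
cos(theta) = 54/(sqrt(233)*sqrt(45)) = 54/sqrt(10485) = 0.527363
theta = arccos(54/sqrt(10485)) = 58.1726 degrees

a·b = 54, theta = 58.1726 deg


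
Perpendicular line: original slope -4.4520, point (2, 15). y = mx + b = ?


Perpendicular slope = -1/m1 = -1/(-4.4520) = 0.2246
b2 = y0 - m2*x0 = 15 + 2/(-4.4520) = 15 - 0.4492 = 14.5508

y = 0.2246x + 14.5508


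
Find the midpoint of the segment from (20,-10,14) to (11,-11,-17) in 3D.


Mx = (20+11)/2 = 15.5000
My = (-10- 11)/2 = -10.5000
Mz = (14- 17)/2 = -1.5000

M = (15.5000, -10.5000, -1.5000)


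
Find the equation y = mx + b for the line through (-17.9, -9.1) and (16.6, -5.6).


m = (3.5)/(34.5) = 0.1014
b = y1 - m*x1 = -9.1 - (3.5*(-17.9))/(34.5) = -9.1 + 1.8159 = -7.2841

y = 0.1014x - 7.2841


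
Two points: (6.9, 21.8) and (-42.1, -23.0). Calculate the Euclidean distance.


dx = -42.1 - 6.9 = -49.0
dy = -23.0 - 21.8 = -44.8
d = sqrt(2401.0 + 2007.04) = sqrt(4408.04) = 66.3931

66.3931


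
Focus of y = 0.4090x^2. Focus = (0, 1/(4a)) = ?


a = 0.4090
4a = 1.6360
focus = (0, 1/1.6360) = (0, 0.6112)

Focus = (0, 0.6112)


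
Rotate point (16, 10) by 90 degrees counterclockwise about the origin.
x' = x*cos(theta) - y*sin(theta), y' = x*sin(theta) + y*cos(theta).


cos(90) = 0, sin(90) = 1
x' = 16*0 - 10*1 = -10
y' = 16*1 + 10*0 = 16

(-10, 16)


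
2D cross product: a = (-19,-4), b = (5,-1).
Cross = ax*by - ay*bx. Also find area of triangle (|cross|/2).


cross = -19*(-1) + 4*5 = 19 + 20 = 39
Triangle area = |39|/2 = 39/2 = 19.5000

cross = 39, triangle area = 19.5000


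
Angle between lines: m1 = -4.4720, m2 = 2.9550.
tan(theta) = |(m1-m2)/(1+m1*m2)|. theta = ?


m1-m2 = -7.427
1+m1*m2 = -12.21476
tan(theta) = |-7.427/(-12.21476)| = 0.608035
theta = arctan(|-7.427/(-12.21476)|) = 31.3011 degrees (acute angle)

31.3011 degrees


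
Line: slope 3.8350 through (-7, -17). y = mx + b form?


y + 17 = 3.8350(x + 7)
y = 3.8350x - 17 - 3.8350*(-7)
y = 3.8350x + 9.8450

y = 3.8350x + 9.8450


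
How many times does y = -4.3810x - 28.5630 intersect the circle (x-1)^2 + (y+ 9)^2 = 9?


Substitute y = -4.3810x - 28.5630: (x-1)^2 + (-4.3810x- 28.5630+ 9)^2 = 9
Expand to Ax^2 + Bx + C = 0, where b-k = -19.563
A = 1+m^2 = 20.193161
B = 2(m(b-k) - h) = 2(-4.3810*(-19.563) - 1) = 169.411006
C = h^2 + (b-k)^2 - r^2 = 1 + 382.710969 - 9 = 374.710969
disc = B^2-4AC = 28700.0890 - 30266.3957 = -1566.3067
disc < 0

0 intersection points


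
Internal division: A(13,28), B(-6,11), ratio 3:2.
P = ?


Px = (3*(-6) + 2*13)/5 = 8/5 = 1.6000
Py = (3*11 + 2*28)/5 = 89/5 = 17.8000

P = (1.6000, 17.8000)


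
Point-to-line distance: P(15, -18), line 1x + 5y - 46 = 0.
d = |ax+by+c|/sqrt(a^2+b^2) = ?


|1*15 + 5*(-18) - 46| = |-121| = 121
sqrt(1 + 25) = sqrt(26) = 5.0990
d = 121/sqrt(26) = 23.7301

23.7301


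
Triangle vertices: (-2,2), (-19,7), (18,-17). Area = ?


-2*(7+ 17) = -48
-19*(-17-2) = 361
18*(2-7) = -90
sum = 223
Area = |223|/2 = 111.5000

111.5000 sq units


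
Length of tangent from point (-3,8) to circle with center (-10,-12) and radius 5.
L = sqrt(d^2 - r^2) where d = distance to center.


d = sqrt((-3+ 10)^2 + (8+ 12)^2) = sqrt(49+400) = 21.1896
L = sqrt(449.0000 - 25) = sqrt(424.0000) = 20.5913

20.5913


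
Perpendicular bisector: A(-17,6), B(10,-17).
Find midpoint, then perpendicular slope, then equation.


Midpoint = (-3.5, -5.5)
Slope of AB = dy/dx = -23/27 = -0.8519
Perp slope = -dx/dy = 27/23 = 1.1739
b = My - (perp slope)*Mx = -5.5 + (27*(-3.5))/(-23) = -5.5 + 4.1087 = -1.3913

y = 1.1739x - 1.3913


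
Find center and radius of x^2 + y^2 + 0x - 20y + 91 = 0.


h = -D/2 = 0/2 = 0
k = -E/2 = 20/2 = 10
r^2 = h^2 + k^2 - F = 0 + 100 - 91 = 9
r = 3

Center (0, 10), radius = 3


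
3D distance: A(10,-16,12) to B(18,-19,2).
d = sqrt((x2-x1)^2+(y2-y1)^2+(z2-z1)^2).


dx=8, dy=-3, dz=-10
d = sqrt(64+9+100) = sqrt(173) = 13.1529

13.1529


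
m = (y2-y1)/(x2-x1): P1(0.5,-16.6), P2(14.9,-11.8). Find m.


dy = -11.8 + 16.6 = 4.8
dx = 14.9 - 0.5 = 14.4
m = 4.8/14.4 = 0.3333

m = 0.3333


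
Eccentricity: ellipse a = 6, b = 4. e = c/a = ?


c = sqrt(36-16) = sqrt(20) = 4.4721
e = c/a = sqrt(20)/6 = 0.7454

e = 0.7454


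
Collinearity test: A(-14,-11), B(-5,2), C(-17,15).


-14*(2-15) - 5*(15+ 11) - 17*(-11-2)
= 182 - 130 + 221 = 273

No, not collinear (determinant = 273)


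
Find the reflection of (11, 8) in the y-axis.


Reflection rule for y-axis: (-x, y)
(11, 8) -> (-11, 8)

(-11, 8)


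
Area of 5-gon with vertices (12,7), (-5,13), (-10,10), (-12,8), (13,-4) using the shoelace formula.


sum(xi*y_{i+1}) = 12*13 - 5*10 - 10*8 - 12*(-4) + 13*7 = 165
sum(yi*x_{i+1}) = 7*(-5) + 13*(-10) + 10*(-12) + 8*13 - 4*12 = -229
Area = |165 + 229|/2 = 394/2 = 197.0000

197.0000 sq units


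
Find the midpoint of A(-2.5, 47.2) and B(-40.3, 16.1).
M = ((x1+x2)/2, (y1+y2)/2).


Mx = (-2.5 - 40.3)/2 = -42.8/2 = -21.4000
My = (47.2 + 16.1)/2 = 63.3/2 = 31.6500

(-21.4000, 31.6500)


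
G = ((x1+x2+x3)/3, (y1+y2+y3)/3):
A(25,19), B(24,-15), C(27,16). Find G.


Gx = (25+24+27)/3 = 76/3 = 25.3333
Gy = (19- 15+16)/3 = 20/3 = 6.6667

G = (25.3333, 6.6667)


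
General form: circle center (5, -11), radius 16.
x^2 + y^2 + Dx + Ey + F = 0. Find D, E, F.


(x-5)^2 + (y+ 11)^2 = 16^2
D = -2h = -10, E = -2k = 22
F = h^2+k^2-r^2 = 25+121-256 = -110

D = -10, E = 22, F = -110


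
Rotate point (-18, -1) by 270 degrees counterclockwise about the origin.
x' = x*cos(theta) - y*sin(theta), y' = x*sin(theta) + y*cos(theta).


cos(270) = 0, sin(270) = -1
x' = -18*0 + 1*(-1) = -1
y' = -18*(-1) - 1*0 = 18

(-1, 18)


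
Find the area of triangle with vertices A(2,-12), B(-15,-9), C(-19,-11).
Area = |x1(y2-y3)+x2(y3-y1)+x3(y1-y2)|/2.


2*(-9+ 11) = 4
-15*(-11+ 12) = -15
-19*(-12+ 9) = 57
sum = 46
Area = |46|/2 = 23.0000

23.0000 sq units


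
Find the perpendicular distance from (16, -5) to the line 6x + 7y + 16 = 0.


|6*16 + 7*(-5) + 16| = |77| = 77
sqrt(36 + 49) = sqrt(85) = 9.2195
d = 77/sqrt(85) = 8.3518

8.3518


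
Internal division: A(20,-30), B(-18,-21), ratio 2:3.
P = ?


Px = (2*(-18) + 3*20)/5 = 24/5 = 4.8000
Py = (2*(-21) + 3*(-30))/5 = -132/5 = -26.4000

P = (4.8000, -26.4000)


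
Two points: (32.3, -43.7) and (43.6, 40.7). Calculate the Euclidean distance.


dx = 43.6 - 32.3 = 11.3
dy = 40.7 + 43.7 = 84.4
d = sqrt(127.69 + 7123.36) = sqrt(7251.05) = 85.1531

85.1531


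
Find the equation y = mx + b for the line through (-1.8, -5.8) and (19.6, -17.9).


m = (-12.1)/(21.4) = -0.5654
b = y1 - m*x1 = -5.8 - (-12.1*(-1.8))/(21.4) = -5.8 - 1.0178 = -6.8178

y = -0.5654x - 6.8178


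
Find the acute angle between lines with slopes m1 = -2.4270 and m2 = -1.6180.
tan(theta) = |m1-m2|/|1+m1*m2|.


m1-m2 = -0.809
1+m1*m2 = 4.926886
tan(theta) = |-0.809/4.926886| = 0.164201
theta = arctan(|-0.809/4.926886|) = 9.3248 degrees (acute angle)

9.3248 degrees


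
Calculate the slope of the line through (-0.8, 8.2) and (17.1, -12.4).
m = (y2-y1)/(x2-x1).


dy = -12.4 - 8.2 = -20.6
dx = 17.1 + 0.8 = 17.9
m = -20.6/17.9 = -1.1508

m = -1.1508


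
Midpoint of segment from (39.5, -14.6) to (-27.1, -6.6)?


Mx = (39.5 - 27.1)/2 = 12.4/2 = 6.2000
My = (-14.6 - 6.6)/2 = -21.2/2 = -10.6000

(6.2000, -10.6000)


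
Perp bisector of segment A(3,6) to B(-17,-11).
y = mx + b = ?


Midpoint = (-7, -2.5)
Slope of AB = dy/dx = -17/(-20) = 0.8500
Perp slope = -dx/dy = -20/17 = -1.1765
b = My - (perp slope)*Mx = -2.5 + (-20*(-7))/(-17) = -2.5 - 8.2353 = -10.7353

y = -1.1765x - 10.7353


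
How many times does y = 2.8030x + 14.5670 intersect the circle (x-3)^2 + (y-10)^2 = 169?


Substitute y = 2.8030x + 14.5670: (x-3)^2 + (2.8030x+14.5670-10)^2 = 169
Expand to Ax^2 + Bx + C = 0, where b-k = 4.567
A = 1+m^2 = 8.856809
B = 2(m(b-k) - h) = 2(2.8030*4.567 - 3) = 19.602602
C = h^2 + (b-k)^2 - r^2 = 9 + 20.857489 - 169 = -139.142511
disc = B^2-4AC = 384.2620 + 4929.4346 = 5313.6966
disc > 0

2 intersection points


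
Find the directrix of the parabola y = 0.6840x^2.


a = 0.6840
1/(4a) = 0.3655
directrix: y = -0.3655 = -0.3655

y = -0.3655


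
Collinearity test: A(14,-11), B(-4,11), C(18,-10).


14*(11+ 10) - 4*(-10+ 11) + 18*(-11-11)
= 294 - 4 - 396 = -106

No, not collinear (determinant = -106)


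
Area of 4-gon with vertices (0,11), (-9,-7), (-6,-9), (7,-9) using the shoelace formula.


sum(xi*y_{i+1}) = 0*(-7) - 9*(-9) - 6*(-9) + 7*11 = 212
sum(yi*x_{i+1}) = 11*(-9) - 7*(-6) - 9*7 - 9*0 = -120
Area = |212 + 120|/2 = 332/2 = 166.0000

166.0000 sq units


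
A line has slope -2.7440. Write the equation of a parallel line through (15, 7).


Parallel lines have equal slopes.
m2 = -2.7440
b2 = 7 + 2.7440*15 = 48.1600

y = -2.7440x + 48.1600


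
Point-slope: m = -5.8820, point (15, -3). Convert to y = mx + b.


y + 3 = -5.8820(x - 15)
y = -5.8820x - 3 + 5.8820*15
y = -5.8820x + 85.2300

y = -5.8820x + 85.2300


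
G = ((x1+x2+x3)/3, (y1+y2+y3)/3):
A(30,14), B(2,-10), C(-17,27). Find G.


Gx = (30+2- 17)/3 = 15/3 = 5.0000
Gy = (14- 10+27)/3 = 31/3 = 10.3333

G = (5.0000, 10.3333)


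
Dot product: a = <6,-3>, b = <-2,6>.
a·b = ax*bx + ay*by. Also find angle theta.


a·b = 6*(-2) - 3*6 = -12 - 18 = -30
|a| = sqrt(36+9) = 6.7082
|b| = sqrt(4+36) = 6.3246
cos(theta) = -30/(sqrt(45)*sqrt(40)) = -30/sqrt(1800) = -0.707107
theta = arccos(-30/sqrt(1800)) = 135.0000 degrees

a·b = -30, theta = 135.0000 deg


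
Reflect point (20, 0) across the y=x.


Reflection rule for y=x: (y, x)
(20, 0) -> (0, 20)

(0, 20)


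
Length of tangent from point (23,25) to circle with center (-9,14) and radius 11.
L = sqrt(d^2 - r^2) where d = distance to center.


d = sqrt((23+ 9)^2 + (25-14)^2) = sqrt(1024+121) = 33.8378
L = sqrt(1145.0000 - 121) = sqrt(1024.0000) = 32.0000

32.0000


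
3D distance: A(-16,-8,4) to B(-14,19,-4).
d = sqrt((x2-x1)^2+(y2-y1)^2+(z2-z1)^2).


dx=2, dy=27, dz=-8
d = sqrt(4+729+64) = sqrt(797) = 28.2312

28.2312


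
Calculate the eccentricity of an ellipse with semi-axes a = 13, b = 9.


c = sqrt(169-81) = sqrt(88) = 9.3808
e = c/a = sqrt(88)/13 = 0.7216

e = 0.7216


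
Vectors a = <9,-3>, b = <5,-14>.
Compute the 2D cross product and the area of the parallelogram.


cross = 9*(-14) + 3*5 = -126 + 15 = -111
Parallelogram area = |-111| = 111

cross = -111, parallelogram area = 111


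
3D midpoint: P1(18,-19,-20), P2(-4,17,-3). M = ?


Mx = (18- 4)/2 = 7.0000
My = (-19+17)/2 = -1.0000
Mz = (-20- 3)/2 = -11.5000

M = (7.0000, -1.0000, -11.5000)


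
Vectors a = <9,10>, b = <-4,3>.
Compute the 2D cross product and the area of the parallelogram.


cross = 9*3 - 10*(-4) = 27 + 40 = 67
Parallelogram area = |67| = 67

cross = 67, parallelogram area = 67


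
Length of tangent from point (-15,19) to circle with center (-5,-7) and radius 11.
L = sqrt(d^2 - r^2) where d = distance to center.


d = sqrt((-15+ 5)^2 + (19+ 7)^2) = sqrt(100+676) = 27.8568
L = sqrt(776.0000 - 121) = sqrt(655.0000) = 25.5930

25.5930


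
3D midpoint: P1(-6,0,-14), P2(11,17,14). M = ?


Mx = (-6+11)/2 = 2.5000
My = (0+17)/2 = 8.5000
Mz = (-14+14)/2 = 0

M = (2.5000, 8.5000, 0)


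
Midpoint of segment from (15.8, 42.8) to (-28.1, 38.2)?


Mx = (15.8 - 28.1)/2 = -12.3/2 = -6.1500
My = (42.8 + 38.2)/2 = 81.0/2 = 40.5000

(-6.1500, 40.5000)


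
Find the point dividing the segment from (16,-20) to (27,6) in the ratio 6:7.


Px = (6*27 + 7*16)/13 = 274/13 = 21.0769
Py = (6*6 + 7*(-20))/13 = -104/13 = -8.0000

P = (21.0769, -8.0000)


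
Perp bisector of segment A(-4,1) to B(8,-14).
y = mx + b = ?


Midpoint = (2, -6.5)
Slope of AB = dy/dx = -15/12 = -1.2500
Perp slope = -dx/dy = 12/15 = 0.8000
b = My - (perp slope)*Mx = -6.5 + (12*2)/(-15) = -6.5 - 1.6000 = -8.1000

y = 0.8000x - 8.1000


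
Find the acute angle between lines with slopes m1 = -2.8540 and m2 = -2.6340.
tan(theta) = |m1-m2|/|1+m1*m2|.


m1-m2 = -0.22
1+m1*m2 = 8.517436
tan(theta) = |-0.22/8.517436| = 0.025829
theta = arctan(|-0.22/8.517436|) = 1.4796 degrees (acute angle)

1.4796 degrees
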